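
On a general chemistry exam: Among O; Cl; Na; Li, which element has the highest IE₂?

Consider each +1 ion: O⁺ still has 5 valence electrons; Cl⁺ still has 6 valence electrons; Na⁺ is the bare [Ne] core; Li⁺ is the bare [He] core.
Pulling an electron out of a noble-gas core costs far more than removing a remaining valence electron, so Na and Li sit at the high end of IE_2.
Valence configurations: O⁺ [He]2s²2p³, Cl⁺ [Ne]3s²3p⁴.
Approximate IE_2 values (kJ/mol): O 3388, Cl 2298, Na 4562, Li 7298.
So the second ionization energies run Cl < O < Na < Li.

Li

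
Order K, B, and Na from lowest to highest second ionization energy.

After 1 electron has been removed, what remains? K⁺ is the bare [Ar] core; B⁺ still has 2 valence electrons; Na⁺ is the bare [Ne] core.
Breaking into a closed-shell core is much more expensive than removing a leftover valence electron — K and Na have the largest IE_2 here.
Tabulated IE_2 (kJ/mol): K 3052, B 2427, Na 4562.
Hence IE_2: B < K < Na.

B, K, Na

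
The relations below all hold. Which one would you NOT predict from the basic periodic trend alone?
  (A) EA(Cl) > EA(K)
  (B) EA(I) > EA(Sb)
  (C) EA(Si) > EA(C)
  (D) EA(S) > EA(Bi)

(C)

The general trend: electron affinity increases across a period and decreases down a group.
(A) Cl (period 3, group 17) vs K (period 4, group 1): the stated order agrees with the simple trend.
(B) I (period 5, group 17) vs Sb (period 5, group 15): the stated order agrees with the simple trend.
(C) Si (period 3, group 14) vs C (period 2, group 14): the stated order contradicts the simple trend.
(D) S (period 3, group 16) vs Bi (period 6, group 15): the stated order agrees with the simple trend.
The exception is (C): Si's larger, more diffuse 3p orbitals accept an added electron slightly more readily than C's compact 2p.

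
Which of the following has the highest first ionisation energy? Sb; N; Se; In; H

H is in period 1, group 1; N is in period 2, group 15; Se is in period 4, group 16; In is in period 5, group 13; Sb is in period 5, group 15.
Across a period the outer electron is held more tightly (higher IE₁); down a group it sits in a higher shell, more shielded, and comes off more easily.
These span different periods and groups, so the two trends combine.
Sb > In: Sb lies to the right of In in period 5, so the across-period effect alone puts Sb higher.
Se > Sb: both effects reinforce here, so Se is clearly the higher of the two.
H > Se: the two effects oppose for this pair; the down-group effect wins (1312 vs 941 kJ/mol).
N > H: the two effects oppose for this pair; the across-period effect wins (1402 vs 1312 kJ/mol).
Tabulated first ionization energy (kJ/mol): H 1312, N 1402, Se 941, In 558, Sb 831.
The highest first ionisation energy among these belongs to N.

N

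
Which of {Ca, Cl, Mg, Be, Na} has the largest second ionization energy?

IE_2 is the cost of taking one more electron from the +1 cation: Ca⁺ still has 1 valence electron; Cl⁺ still has 6 valence electrons; Mg⁺ still has 1 valence electron; Be⁺ still has 1 valence electron; Na⁺ is the bare [Ne] core.
Core electrons are held far more tightly than valence electrons, so Na tops the IE_2 order.
Valence configurations: Ca⁺ [Ar]4s¹, Cl⁺ [Ne]3s²3p⁴, Mg⁺ [Ne]3s¹, Be⁺ [He]2s¹.
Tabulated IE_2 (kJ/mol): Ca 1145, Cl 2298, Mg 1451, Be 1757, Na 4562.
Putting it together, IE_2: Ca < Mg < Be < Cl < Na.

Na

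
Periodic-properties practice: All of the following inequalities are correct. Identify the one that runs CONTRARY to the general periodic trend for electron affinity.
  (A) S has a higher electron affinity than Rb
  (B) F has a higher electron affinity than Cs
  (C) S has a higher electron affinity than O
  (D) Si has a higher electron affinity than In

(C)

The general trend: electron affinity increases across a period and decreases down a group.
(A) S (period 3, group 16) vs Rb (period 5, group 1): the stated order agrees with the simple trend.
(B) F (period 2, group 17) vs Cs (period 6, group 1): the stated order agrees with the simple trend.
(C) S (period 3, group 16) vs O (period 2, group 16): the stated order contradicts the simple trend.
(D) Si (period 3, group 14) vs In (period 5, group 13): the stated order agrees with the simple trend.
The exception is (C): the compact 2p subshell of O repels the added electron more than S's larger 3p does.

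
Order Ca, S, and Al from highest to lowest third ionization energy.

Ca > S > Al

Consider each +2 ion: Ca²⁺ is the bare [Ar] core; S²⁺ still has 4 valence electrons; Al²⁺ still has 1 valence electron.
Breaking into a closed-shell core is much more expensive than removing a leftover valence electron — Ca has the largest IE_3 here.
Valence configurations: S²⁺ [Ne]3s²3p², Al²⁺ [Ne]3s¹.
Tabulated IE_3 (kJ/mol): Ca 4912, S 3357, Al 2745.
Putting it together, IE_3: Al < S < Ca.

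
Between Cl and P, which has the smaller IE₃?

P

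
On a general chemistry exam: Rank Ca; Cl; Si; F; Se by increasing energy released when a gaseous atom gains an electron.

Ca, Si, Se, F, Cl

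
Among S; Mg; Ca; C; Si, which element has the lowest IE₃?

Si

Consider each +2 ion: S²⁺ still has 4 valence electrons; Mg²⁺ is the bare [Ne] core; Ca²⁺ is the bare [Ar] core; C²⁺ still has 2 valence electrons; Si²⁺ still has 2 valence electrons.
Breaking into a closed-shell core is much more expensive than removing a leftover valence electron — Ca and Mg have the largest IE_3 here.
Valence configurations: S²⁺ [Ne]3s²3p², C²⁺ [He]2s², Si²⁺ [Ne]3s².
The numbers (kJ/mol): S 3357, Mg 7733, Ca 4912, C 4620, Si 3232.
So the third ionization energies run Si < S < C < Ca < Mg.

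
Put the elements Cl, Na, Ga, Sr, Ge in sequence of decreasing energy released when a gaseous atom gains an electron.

Cl > Ge > Na > Ga > Sr

Na is in period 3, group 1; Cl is in period 3, group 17; Ga is in period 4, group 13; Ge is in period 4, group 14; Sr is in period 5, group 2.
Adding an electron releases more energy for atoms nearer the top right (short of the noble gases).
Neither a single period nor a single group — weigh both effects.
Ga > Sr: both effects reinforce here, so Ga is clearly the higher of the two.
Na > Ga: period and group pull opposite ways; the down-group shift dominates (53 vs 29 kJ/mol).
Ge > Na: period and group pull opposite ways; the across-period shift dominates (119 vs 53 kJ/mol).
Cl > Ge: both effects reinforce here, so Cl is clearly the higher of the two.
For reference (kJ/mol): Na 53, Cl 349, Ga 29, Ge 119, Sr 5.
So from highest to lowest: Cl > Ge > Na > Ga > Sr.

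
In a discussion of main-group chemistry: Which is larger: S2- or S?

S2-

Forming S2- adds 2 electrons to S. More electron–electron repulsion in the same shell, with unchanged nuclear charge, lets the cloud expand.
An anion is larger than its parent atom: S2- > S.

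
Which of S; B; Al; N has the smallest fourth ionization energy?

S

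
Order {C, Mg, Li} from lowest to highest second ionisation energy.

Mg < C < Li

Consider each +1 ion: C⁺ still has 3 valence electrons; Mg⁺ still has 1 valence electron; Li⁺ is the bare [He] core.
Pulling an electron out of a noble-gas core costs far more than removing a remaining valence electron, so Li sits at the high end of IE_2.
Valence configurations: C⁺ [He]2s²2p¹, Mg⁺ [Ne]3s¹.
Approximate IE_2 values (kJ/mol): C 2353, Mg 1451, Li 7298.
Hence IE_2: Mg < C < Li.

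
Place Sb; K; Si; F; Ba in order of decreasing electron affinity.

F > Si > Sb > K > Ba

EA tends to increase across a period and decrease down a group, though the pattern is less regular than for IE or radius.
These span different periods and groups, so the two trends combine.
K > Ba: the two effects oppose for this pair; the down-group effect wins (48 vs 14 kJ/mol).
Sb > K: period and group pull opposite ways; the across-period shift dominates (103 vs 48 kJ/mol).
Si > Sb: the two effects oppose for this pair; the down-group effect wins (134 vs 103 kJ/mol).
F > Si: both effects reinforce here, so F is clearly the higher of the two.
For reference (kJ/mol): F 328, Si 134, K 48, Sb 103, Ba 14.
So from highest to lowest: F > Si > Sb > K > Ba.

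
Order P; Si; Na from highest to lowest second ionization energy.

IE_2 is the cost of taking one more electron from the +1 cation: P⁺ still has 4 valence electrons; Si⁺ still has 3 valence electrons; Na⁺ is the bare [Ne] core.
Core electrons are held far more tightly than valence electrons, so Na tops the IE_2 order.
Valence configurations: P⁺ [Ne]3s²3p², Si⁺ [Ne]3s²3p¹.
The numbers (kJ/mol): P 1907, Si 1577, Na 4562.
So the second ionization energies run Si < P < Na.

Na > P > Si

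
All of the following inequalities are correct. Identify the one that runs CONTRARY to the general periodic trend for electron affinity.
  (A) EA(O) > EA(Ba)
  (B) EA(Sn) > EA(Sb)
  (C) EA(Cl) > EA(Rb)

(B)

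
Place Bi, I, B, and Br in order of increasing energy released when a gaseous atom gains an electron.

B is in period 2, group 13; Br is in period 4, group 17; I is in period 5, group 17; Bi is in period 6, group 15.
Electron affinity generally becomes more exothermic across a period toward the halogens and less exothermic down a group.
Neither a single period nor a single group — weigh both effects.
Bi > B: period and group pull opposite ways; the across-period shift dominates (91 vs 27 kJ/mol).
I > Bi: both effects reinforce here, so I is clearly the higher of the two.
Br > I: Br sits above I in group 17, so the down-group effect alone puts Br higher.
Approximate values (kJ/mol): B 27, Br 325, I 295, Bi 91.
So from lowest to highest: B < Bi < I < Br.

B, Bi, I, Br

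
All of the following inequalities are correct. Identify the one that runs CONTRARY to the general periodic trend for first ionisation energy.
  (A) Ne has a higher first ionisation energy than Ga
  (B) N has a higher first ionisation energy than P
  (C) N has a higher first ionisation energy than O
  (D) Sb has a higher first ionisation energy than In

The general trend: first ionisation energy increases across a period and decreases down a group.
(A) Ne (period 2, group 18) vs Ga (period 4, group 13): the stated order agrees with the simple trend.
(B) N (period 2, group 15) vs P (period 3, group 15): the stated order agrees with the simple trend.
(C) N (period 2, group 15) vs O (period 2, group 16): the stated order contradicts the simple trend.
(D) Sb (period 5, group 15) vs In (period 5, group 13): the stated order agrees with the simple trend.
The exception is (C): pairing an electron in O's 2p⁴ costs repulsion energy, so O ionizes more easily than half-filled N (2p³).

(C)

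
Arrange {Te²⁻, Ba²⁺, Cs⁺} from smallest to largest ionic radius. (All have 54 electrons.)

Ba²⁺ < Cs⁺ < Te²⁻

All of these have 54 electrons, so size is governed by nuclear charge alone: the more protons, the stronger the pull on the same electron cloud, and the smaller the ion.
Nuclear charges: Ba²⁺ (Z=56), Cs⁺ (Z=55), Te²⁻ (Z=52).
Smallest to largest: Ba²⁺ < Cs⁺ < Te²⁻.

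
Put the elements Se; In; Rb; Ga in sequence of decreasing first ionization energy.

Se > Ga > In > Rb

Ga is in period 4, group 13; Se is in period 4, group 16; Rb is in period 5, group 1; In is in period 5, group 13.
IE₁ increases left→right with effective nuclear charge and decreases top→bottom as the valence shell moves farther out.
Neither a single period nor a single group — weigh both effects.
In > Rb: both are in period 5; the period trend gives In the larger value.
Ga > In: they share group 13; the group trend gives Ga the larger value.
Se > Ga: both are in period 4; the period trend gives Se the larger value.
Tabulated first ionization energy (kJ/mol): Ga 579, Se 941, Rb 403, In 558.
So from highest to lowest: Se > Ga > In > Rb.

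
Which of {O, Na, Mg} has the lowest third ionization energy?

O

IE_3 is the cost of taking one more electron from the +2 cation: O²⁺ still has 4 valence electrons; Na²⁺ is already 1 electron into the core; Mg²⁺ is the bare [Ne] core.
Pulling an electron out of a noble-gas core costs far more than removing a remaining valence electron, so Na and Mg sit at the high end of IE_3.
Tabulated IE_3 (kJ/mol): O 5300, Na 6910, Mg 7733.
Putting it together, IE_3: O < Na < Mg.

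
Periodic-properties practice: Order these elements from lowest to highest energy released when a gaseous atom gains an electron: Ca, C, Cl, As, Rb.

Ca < Rb < As < C < Cl

Atoms with high Z_eff and room in the valence shell (especially the halogens) have the most exothermic electron affinities.
Neither a single period nor a single group — weigh both effects.
Rb > Ca: this pair runs against the simple trend — see the exception note.
As > Rb: both effects reinforce here, so As is clearly the higher of the two.
C > As: period and group pull opposite ways; the down-group shift dominates (122 vs 78 kJ/mol).
Cl > C: period and group pull opposite ways; the across-period shift dominates (349 vs 122 kJ/mol).
Note the exception: Rb has a higher electron affinity than Ca, contrary to the simple trend — adding an electron to Ca (ns²) has to open a new, higher-energy np subshell, which is unfavourable.
Tabulated electron affinity (kJ/mol): C 122, Cl 349, Ca 2, As 78, Rb 47.
So from lowest to highest: Ca < Rb < As < C < Cl.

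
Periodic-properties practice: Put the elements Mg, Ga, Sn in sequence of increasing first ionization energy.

Mg is in period 3, group 2; Ga is in period 4, group 13; Sn is in period 5, group 14.
IE₁ increases left→right with effective nuclear charge and decreases top→bottom as the valence shell moves farther out.
A diagonal step moves right (one effect) and down (the opposite effect) at once.
Sn > Ga: the two effects oppose for this pair; the across-period effect wins (709 vs 579 kJ/mol).
Mg > Sn: the two effects oppose for this pair; the down-group effect wins (738 vs 709 kJ/mol).
For reference (kJ/mol): Mg 738, Ga 579, Sn 709.
So from lowest to highest: Ga < Sn < Mg.

Ga, Sn, Mg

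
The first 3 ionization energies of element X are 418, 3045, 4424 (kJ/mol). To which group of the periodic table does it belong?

Look for the largest jump between consecutive ionization energies: IE2/IE1 ≈ 7.3, far larger than any earlier ratio.
That jump marks the point where a core electron is being removed. So the atom has 1 valence electron.
A main-group element with 1 valence electron is in group 1.

Group 1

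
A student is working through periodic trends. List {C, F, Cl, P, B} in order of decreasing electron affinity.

EA tends to increase across a period and decrease down a group, though the pattern is less regular than for IE or radius.
Neither a single period nor a single group — weigh both effects.
P > B: period and group pull opposite ways; the across-period shift dominates (72 vs 27 kJ/mol).
C > P: the two effects oppose for this pair; the down-group effect wins (122 vs 72 kJ/mol).
F > C: both are in period 2; the period trend gives F the larger value.
Cl > F: this pair runs against the simple trend — see the exception note.
Note the exception: Cl has a higher electron affinity than F, contrary to the simple trend — F's small 2p subshell makes the incoming electron feel strong e⁻–e⁻ repulsion, so Cl actually releases more energy on gaining an electron.
Approximate values (kJ/mol): B 27, C 122, F 328, P 72, Cl 349.
So from highest to lowest: Cl > F > C > P > B.

Cl > F > C > P > B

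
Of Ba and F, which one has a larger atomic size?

Ba

F is in period 2, group 17; Ba is in period 6, group 2.
Radius decreases left→right (rising Z_eff, same n) and increases top→bottom (higher n).
Neither a single period nor a single group — weigh both effects.
Ba > F: relative to F, both the across-period and down-group shifts push Ba's atomic radius up.
Tabulated atomic radius (pm): F 64, Ba 196.
So Ba has the larger atomic size (Ba > F).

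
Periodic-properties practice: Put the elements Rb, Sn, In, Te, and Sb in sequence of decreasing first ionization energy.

IE₁ increases left→right with effective nuclear charge and decreases top→bottom as the valence shell moves farther out.
All lie in period 5, so first ionization energy increases left to right.
So from highest to lowest: Te > Sb > Sn > In > Rb.

Te > Sb > Sn > In > Rb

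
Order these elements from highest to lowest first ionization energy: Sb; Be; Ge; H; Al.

H, Be, Sb, Ge, Al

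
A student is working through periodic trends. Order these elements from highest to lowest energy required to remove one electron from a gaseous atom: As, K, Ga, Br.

Br > As > Ga > K

K is in period 4, group 1; Ga is in period 4, group 13; As is in period 4, group 15; Br is in period 4, group 17.
IE₁ increases left→right with effective nuclear charge and decreases top→bottom as the valence shell moves farther out.
All lie in period 4, so first ionization energy increases left to right.
So from highest to lowest: Br > As > Ga > K.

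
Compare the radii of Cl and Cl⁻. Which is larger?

Cl⁻

Forming Cl⁻ adds 1 electron to Cl. More electron–electron repulsion in the same shell, with unchanged nuclear charge, lets the cloud expand.
An anion is larger than its parent atom: Cl⁻ > Cl.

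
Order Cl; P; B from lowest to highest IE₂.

P, Cl, B

IE_2 is the cost of taking one more electron from the +1 cation: Cl⁺ still has 6 valence electrons; P⁺ still has 4 valence electrons; B⁺ still has 2 valence electrons.
All are still removing valence electrons, so compare the +1 ions as you would atoms: IE_2 generally rises across a period (higher Z_eff) and falls down a group (larger shell), subject to the usual subshell exceptions.
Valence configurations: Cl⁺ [Ne]3s²3p⁴, P⁺ [Ne]3s²3p², B⁺ [He]2s².
Approximate IE_2 values (kJ/mol): Cl 2298, P 1907, B 2427.
Overall IE_2 order: P < Cl < B.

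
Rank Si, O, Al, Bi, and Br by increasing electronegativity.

Al < Si < Bi < Br < O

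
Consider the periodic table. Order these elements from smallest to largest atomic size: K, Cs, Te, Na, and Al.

Na is in period 3, group 1; Al is in period 3, group 13; K is in period 4, group 1; Te is in period 5, group 16; Cs is in period 6, group 1.
Across a period the added protons contract the valence shell; down a group each new principal shell makes the atom larger.
Neither a single period nor a single group — weigh both effects.
Te > Al: the two effects oppose for this pair; the down-group effect wins (136 vs 126 pm).
Na > Te: period and group pull opposite ways; the across-period shift dominates (155 vs 136 pm).
K > Na: they share group 1; the group trend gives K the larger value.
Cs > K: they share group 1; the group trend gives Cs the larger value.
For reference (pm): Na 155, Al 126, K 196, Te 136, Cs 232.
So from smallest to largest: Al < Te < Na < K < Cs.

Al < Te < Na < K < Cs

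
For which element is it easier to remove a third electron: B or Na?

B

Consider each +2 ion: B²⁺ still has 1 valence electron; Na²⁺ is already 1 electron into the core.
Pulling an electron out of a noble-gas core costs far more than removing a remaining valence electron, so Na sits at the high end of IE_3.
The numbers (kJ/mol): B 3660, Na 6910.
Hence IE_3: B < Na.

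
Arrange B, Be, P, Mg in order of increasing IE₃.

IE_3 is the cost of taking one more electron from the +2 cation: B²⁺ still has 1 valence electron; Be²⁺ is the bare [He] core; P²⁺ still has 3 valence electrons; Mg²⁺ is the bare [Ne] core.
Pulling an electron out of a noble-gas core costs far more than removing a remaining valence electron, so Mg and Be sit at the high end of IE_3.
Valence configurations: B²⁺ [He]2s¹, P²⁺ [Ne]3s²3p¹.
Approximate IE_3 values (kJ/mol): B 3660, Be 14849, P 2914, Mg 7733.
Putting it together, IE_3: P < B < Mg < Be.

P, B, Mg, Be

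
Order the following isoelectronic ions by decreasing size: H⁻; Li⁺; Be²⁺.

All of these have 2 electrons, so size is governed by nuclear charge alone: the more protons, the stronger the pull on the same electron cloud, and the smaller the ion.
Nuclear charges: Be²⁺ (Z=4), Li⁺ (Z=3), H⁻ (Z=1).
Largest to smallest: H⁻ > Li⁺ > Be²⁺.

H⁻, Li⁺, Be²⁺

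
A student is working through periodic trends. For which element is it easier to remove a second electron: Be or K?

Consider each +1 ion: Be⁺ still has 1 valence electron; K⁺ is the bare [Ar] core.
Breaking into a closed-shell core is much more expensive than removing a leftover valence electron — K has the largest IE_2 here.
The numbers (kJ/mol): Be 1757, K 3052.
Putting it together, IE_2: Be < K.

Be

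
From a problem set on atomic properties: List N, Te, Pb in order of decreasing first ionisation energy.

N, Te, Pb

N is in period 2, group 15; Te is in period 5, group 16; Pb is in period 6, group 14.
Across a period the outer electron is held more tightly (higher IE₁); down a group it sits in a higher shell, more shielded, and comes off more easily.
These span different periods and groups, so the two trends combine.
Te > Pb: both effects reinforce here, so Te is clearly the higher of the two.
N > Te: the two effects oppose for this pair; the down-group effect wins (1402 vs 869 kJ/mol).
For reference (kJ/mol): N 1402, Te 869, Pb 716.
So from highest to lowest: N > Te > Pb.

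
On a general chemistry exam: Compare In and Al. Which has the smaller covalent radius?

Moving right in a period, electrons are added to the same shell under a stronger nuclear pull, so atoms get smaller; moving down, a new shell is opened and atoms get larger.
All are in group 13, so atomic radius increases down the group.
So Al has the smaller covalent radius (Al < In).

Al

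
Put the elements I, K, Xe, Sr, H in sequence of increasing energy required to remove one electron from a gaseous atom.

K < Sr < I < Xe < H

Removing the outermost electron gets harder across a period and easier down a group.
Neither a single period nor a single group — weigh both effects.
Sr > K: period and group pull opposite ways; the across-period shift dominates (550 vs 419 kJ/mol).
I > Sr: I lies to the right of Sr in period 5, so the across-period effect alone puts I higher.
Xe > I: both are in period 5; the period trend gives Xe the larger value.
H > Xe: the two effects oppose for this pair; the down-group effect wins (1312 vs 1170 kJ/mol).
Approximate values (kJ/mol): H 1312, K 419, Sr 550, I 1008, Xe 1170.
So from lowest to highest: K < Sr < I < Xe < H.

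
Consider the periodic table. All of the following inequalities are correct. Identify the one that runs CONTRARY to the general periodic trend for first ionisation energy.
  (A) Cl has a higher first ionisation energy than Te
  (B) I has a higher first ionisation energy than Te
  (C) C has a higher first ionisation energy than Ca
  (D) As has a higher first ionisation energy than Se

(D)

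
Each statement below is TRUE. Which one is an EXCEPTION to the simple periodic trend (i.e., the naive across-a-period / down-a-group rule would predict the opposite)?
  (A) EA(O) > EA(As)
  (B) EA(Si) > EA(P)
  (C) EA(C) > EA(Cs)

The general trend: electron affinity increases across a period and decreases down a group.
(A) O (period 2, group 16) vs As (period 4, group 15): the stated order agrees with the simple trend.
(B) Si (period 3, group 14) vs P (period 3, group 15): the stated order contradicts the simple trend.
(C) C (period 2, group 14) vs Cs (period 6, group 1): the stated order agrees with the simple trend.
The exception is (B): adding an electron to P's half-filled 3p³ is unfavourable, so Si (3p²) has the more exothermic EA.

(B)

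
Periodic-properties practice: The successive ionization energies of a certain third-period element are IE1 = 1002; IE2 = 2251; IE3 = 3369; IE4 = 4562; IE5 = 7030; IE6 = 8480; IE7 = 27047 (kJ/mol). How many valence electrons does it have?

6

Look for the largest jump between consecutive ionization energies: IE7/IE6 ≈ 3.2, far larger than any earlier ratio.
That jump marks the point where a core electron is being removed. So the atom has 6 valence electrons.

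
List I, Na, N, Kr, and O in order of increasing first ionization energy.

Na < I < O < Kr < N

N is in period 2, group 15; O is in period 2, group 16; Na is in period 3, group 1; Kr is in period 4, group 18; I is in period 5, group 17.
First ionization energy rises across a period (greater Z_eff holds electrons more tightly) and falls down a group (valence electrons are farther from the nucleus).
These span different periods and groups, so the two trends combine.
I > Na: the two effects oppose for this pair; the across-period effect wins (1008 vs 496 kJ/mol).
O > I: period and group pull opposite ways; the down-group shift dominates (1314 vs 1008 kJ/mol).
Kr > O: the two effects oppose for this pair; the across-period effect wins (1351 vs 1314 kJ/mol).
N > Kr: period and group pull opposite ways; the down-group shift dominates (1402 vs 1351 kJ/mol).
Note the exception: N has a higher first ionization energy than O, contrary to the simple trend — pairing an electron in O's 2p⁴ costs repulsion energy, so O ionizes more easily than half-filled N (2p³).
Approximate values (kJ/mol): N 1402, O 1314, Na 496, Kr 1351, I 1008.
So from lowest to highest: Na < I < O < Kr < N.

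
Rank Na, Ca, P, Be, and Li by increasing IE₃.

Consider each +2 ion: Na²⁺ is already 1 electron into the core; Ca²⁺ is the bare [Ar] core; P²⁺ still has 3 valence electrons; Be²⁺ is the bare [He] core; Li²⁺ is already 1 electron into the core.
Breaking into a closed-shell core is much more expensive than removing a leftover valence electron — Ca, Na, Li and Be have the largest IE_3 here.
Tabulated IE_3 (kJ/mol): Na 6910, Ca 4912, P 2914, Be 14849, Li 11815.
Overall IE_3 order: P < Ca < Na < Li < Be.

P < Ca < Na < Li < Be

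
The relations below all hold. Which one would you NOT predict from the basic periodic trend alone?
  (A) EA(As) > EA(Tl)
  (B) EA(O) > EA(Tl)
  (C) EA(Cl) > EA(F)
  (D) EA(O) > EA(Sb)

(C)

The general trend: electron affinity increases across a period and decreases down a group.
(A) As (period 4, group 15) vs Tl (period 6, group 13): the stated order agrees with the simple trend.
(B) O (period 2, group 16) vs Tl (period 6, group 13): the stated order agrees with the simple trend.
(C) Cl (period 3, group 17) vs F (period 2, group 17): the stated order contradicts the simple trend.
(D) O (period 2, group 16) vs Sb (period 5, group 15): the stated order agrees with the simple trend.
The exception is (C): F's small 2p subshell makes the incoming electron feel strong e⁻–e⁻ repulsion, so Cl actually releases more energy on gaining an electron.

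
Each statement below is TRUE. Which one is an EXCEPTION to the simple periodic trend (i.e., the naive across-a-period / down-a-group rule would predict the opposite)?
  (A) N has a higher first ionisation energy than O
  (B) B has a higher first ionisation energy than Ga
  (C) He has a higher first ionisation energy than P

The general trend: first ionisation energy increases across a period and decreases down a group.
(A) N (period 2, group 15) vs O (period 2, group 16): the stated order contradicts the simple trend.
(B) B (period 2, group 13) vs Ga (period 4, group 13): the stated order agrees with the simple trend.
(C) He (period 1, group 18) vs P (period 3, group 15): the stated order agrees with the simple trend.
The exception is (A): pairing an electron in O's 2p⁴ costs repulsion energy, so O ionizes more easily than half-filled N (2p³).

(A)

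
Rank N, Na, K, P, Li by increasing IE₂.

P, N, K, Na, Li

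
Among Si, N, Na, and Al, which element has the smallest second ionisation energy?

Si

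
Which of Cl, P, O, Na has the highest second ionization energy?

Na

IE_2 is the cost of taking one more electron from the +1 cation: Cl⁺ still has 6 valence electrons; P⁺ still has 4 valence electrons; O⁺ still has 5 valence electrons; Na⁺ is the bare [Ne] core.
Breaking into a closed-shell core is much more expensive than removing a leftover valence electron — Na has the largest IE_2 here.
Valence configurations: Cl⁺ [Ne]3s²3p⁴, P⁺ [Ne]3s²3p², O⁺ [He]2s²2p³.
Tabulated IE_2 (kJ/mol): Cl 2298, P 1907, O 3388, Na 4562.
Hence IE_2: P < Cl < O < Na.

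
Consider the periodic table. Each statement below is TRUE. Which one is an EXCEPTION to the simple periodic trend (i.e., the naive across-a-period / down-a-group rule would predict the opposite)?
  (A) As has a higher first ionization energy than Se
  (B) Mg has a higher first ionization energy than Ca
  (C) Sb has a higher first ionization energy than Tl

(A)

The general trend: first ionization energy increases across a period and decreases down a group.
(A) As (period 4, group 15) vs Se (period 4, group 16): the stated order contradicts the simple trend.
(B) Mg (period 3, group 2) vs Ca (period 4, group 2): the stated order agrees with the simple trend.
(C) Sb (period 5, group 15) vs Tl (period 6, group 13): the stated order agrees with the simple trend.
The exception is (A): Se (4p⁴) ionizes more easily than half-filled As (4p³).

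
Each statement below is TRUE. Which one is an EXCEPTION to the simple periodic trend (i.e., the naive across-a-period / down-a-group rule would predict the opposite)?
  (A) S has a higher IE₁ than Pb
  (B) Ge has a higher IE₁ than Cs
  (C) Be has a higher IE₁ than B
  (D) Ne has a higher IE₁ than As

(C)

The general trend: IE₁ increases across a period and decreases down a group.
(A) S (period 3, group 16) vs Pb (period 6, group 14): the stated order agrees with the simple trend.
(B) Ge (period 4, group 14) vs Cs (period 6, group 1): the stated order agrees with the simple trend.
(C) Be (period 2, group 2) vs B (period 2, group 13): the stated order contradicts the simple trend.
(D) Ne (period 2, group 18) vs As (period 4, group 15): the stated order agrees with the simple trend.
The exception is (C): removing B's lone 2p electron is easier than breaking Be's filled 2s².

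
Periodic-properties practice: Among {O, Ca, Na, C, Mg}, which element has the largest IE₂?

Na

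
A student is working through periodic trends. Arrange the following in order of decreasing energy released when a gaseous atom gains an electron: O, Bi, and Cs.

O > Bi > Cs

EA tends to increase across a period and decrease down a group, though the pattern is less regular than for IE or radius.
These span different periods and groups, so the two trends combine.
Bi > Cs: Bi lies to the right of Cs in period 6, so the across-period effect alone puts Bi higher.
O > Bi: relative to Bi, both the across-period and down-group shifts push O's electron affinity up.
Approximate values (kJ/mol): O 141, Cs 46, Bi 91.
So from highest to lowest: O > Bi > Cs.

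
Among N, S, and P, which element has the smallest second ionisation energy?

After 1 electron has been removed, what remains? N⁺ still has 4 valence electrons; S⁺ still has 5 valence electrons; P⁺ still has 4 valence electrons.
All are still removing valence electrons, so compare the +1 ions as you would atoms: IE_2 generally rises across a period (higher Z_eff) and falls down a group (larger shell), subject to the usual subshell exceptions.
Valence configurations: N⁺ [He]2s²2p², S⁺ [Ne]3s²3p³, P⁺ [Ne]3s²3p².
Tabulated IE_2 (kJ/mol): N 2856, S 2252, P 1907.
Overall IE_2 order: P < S < N.

P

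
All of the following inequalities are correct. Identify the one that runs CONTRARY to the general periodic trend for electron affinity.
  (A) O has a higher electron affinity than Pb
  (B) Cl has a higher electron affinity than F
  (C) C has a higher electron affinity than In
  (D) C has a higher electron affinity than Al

(B)

The general trend: electron affinity increases across a period and decreases down a group.
(A) O (period 2, group 16) vs Pb (period 6, group 14): the stated order agrees with the simple trend.
(B) Cl (period 3, group 17) vs F (period 2, group 17): the stated order contradicts the simple trend.
(C) C (period 2, group 14) vs In (period 5, group 13): the stated order agrees with the simple trend.
(D) C (period 2, group 14) vs Al (period 3, group 13): the stated order agrees with the simple trend.
The exception is (B): F's small 2p subshell makes the incoming electron feel strong e⁻–e⁻ repulsion, so Cl actually releases more energy on gaining an electron.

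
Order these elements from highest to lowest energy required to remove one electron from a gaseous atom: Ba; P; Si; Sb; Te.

Across a period the outer electron is held more tightly (higher IE₁); down a group it sits in a higher shell, more shielded, and comes off more easily.
These span different periods and groups, so the two trends combine.
Si > Ba: both effects reinforce here, so Si is clearly the higher of the two.
Sb > Si: period and group pull opposite ways; the across-period shift dominates (831 vs 786 kJ/mol).
Te > Sb: both are in period 5; the period trend gives Te the larger value.
P > Te: period and group pull opposite ways; the down-group shift dominates (1012 vs 869 kJ/mol).
Tabulated first ionization energy (kJ/mol): Si 786, P 1012, Sb 831, Te 869, Ba 503.
So from highest to lowest: P > Te > Sb > Si > Ba.

P > Te > Sb > Si > Ba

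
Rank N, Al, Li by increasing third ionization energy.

Al < N < Li

The third ionization energy removes an electron from the +2 ion. For each element: N²⁺ still has 3 valence electrons; Al²⁺ still has 1 valence electron; Li²⁺ is already 1 electron into the core.
Pulling an electron out of a noble-gas core costs far more than removing a remaining valence electron, so Li sits at the high end of IE_3.
Valence configurations: N²⁺ [He]2s²2p¹, Al²⁺ [Ne]3s¹.
Approximate IE_3 values (kJ/mol): N 4578, Al 2745, Li 11815.
So the third ionization energies run Al < N < Li.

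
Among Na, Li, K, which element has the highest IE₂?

The second ionization energy removes an electron from the +1 ion. For each element: Na⁺ is the bare [Ne] core; Li⁺ is the bare [He] core; K⁺ is the bare [Ar] core.
All of these are removing an electron from a noble-gas core or deeper; the smaller core (lower principal quantum number) is held far more tightly, and within a period the higher nuclear charge binds the same core more tightly.
Tabulated IE_2 (kJ/mol): Na 4562, Li 7298, K 3052.
Hence IE_2: K < Na < Li.

Li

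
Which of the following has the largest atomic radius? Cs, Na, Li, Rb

Li is in period 2, group 1; Na is in period 3, group 1; Rb is in period 5, group 1; Cs is in period 6, group 1.
Radius decreases left→right (rising Z_eff, same n) and increases top→bottom (higher n).
All are in group 1, so atomic radius increases down the group.
The largest atomic radius among these belongs to Cs.

Cs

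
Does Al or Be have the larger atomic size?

Be is in period 2, group 2; Al is in period 3, group 13.
Atomic radius shrinks across a period as nuclear charge pulls the same shell inward, and grows down a group as new shells are added.
These sit on a diagonal, where the across-period and down-group effects partly cancel.
Al > Be: period and group pull opposite ways; the down-group shift dominates (126 vs 102 pm).
Tabulated atomic radius (pm): Be 102, Al 126.
So Al has the larger atomic size (Al > Be).

Al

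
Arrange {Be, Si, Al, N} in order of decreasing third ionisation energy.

IE_3 is the cost of taking one more electron from the +2 cation: Be²⁺ is the bare [He] core; Si²⁺ still has 2 valence electrons; Al²⁺ still has 1 valence electron; N²⁺ still has 3 valence electrons.
Breaking into a closed-shell core is much more expensive than removing a leftover valence electron — Be has the largest IE_3 here.
Valence configurations: Si²⁺ [Ne]3s², Al²⁺ [Ne]3s¹, N²⁺ [He]2s²2p¹.
The numbers (kJ/mol): Be 14849, Si 3232, Al 2745, N 4578.
So the third ionization energies run Al < Si < N < Be.

Be, N, Si, Al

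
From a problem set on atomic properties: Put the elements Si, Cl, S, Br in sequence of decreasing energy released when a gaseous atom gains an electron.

Cl > Br > S > Si

Si is in period 3, group 14; S is in period 3, group 16; Cl is in period 3, group 17; Br is in period 4, group 17.
Adding an electron releases more energy for atoms nearer the top right (short of the noble gases).
Neither a single period nor a single group — weigh both effects.
S > Si: both are in period 3; the period trend gives S the larger value.
Br > S: the two effects oppose for this pair; the across-period effect wins (325 vs 200 kJ/mol).
Cl > Br: they share group 17; the group trend gives Cl the larger value.
For reference (kJ/mol): Si 134, S 200, Cl 349, Br 325.
So from highest to lowest: Cl > Br > S > Si.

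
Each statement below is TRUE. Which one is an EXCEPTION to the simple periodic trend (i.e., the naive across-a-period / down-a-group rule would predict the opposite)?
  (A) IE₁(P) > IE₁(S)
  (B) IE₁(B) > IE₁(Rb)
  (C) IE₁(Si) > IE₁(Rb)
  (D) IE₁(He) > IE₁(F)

The general trend: first ionisation energy increases across a period and decreases down a group.
(A) P (period 3, group 15) vs S (period 3, group 16): the stated order contradicts the simple trend.
(B) B (period 2, group 13) vs Rb (period 5, group 1): the stated order agrees with the simple trend.
(C) Si (period 3, group 14) vs Rb (period 5, group 1): the stated order agrees with the simple trend.
(D) He (period 1, group 18) vs F (period 2, group 17): the stated order agrees with the simple trend.
The exception is (A): S (3p⁴) ionizes more easily than half-filled P (3p³) because the paired 3p electron in S is pushed out by e⁻–e⁻ repulsion.

(A)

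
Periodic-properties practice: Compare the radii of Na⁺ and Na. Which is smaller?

Forming Na⁺ removes 1 electron from Na. Fewer electrons for the same nuclear charge means less shielding and a higher Z_eff on the remaining electrons, and for main-group metals the entire outer shell is lost.
A cation is smaller than its parent atom: Na⁺ < Na.

Na⁺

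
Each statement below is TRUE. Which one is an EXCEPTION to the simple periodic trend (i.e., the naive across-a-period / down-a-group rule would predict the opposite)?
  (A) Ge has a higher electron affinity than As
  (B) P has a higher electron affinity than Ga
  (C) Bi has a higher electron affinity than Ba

The general trend: electron affinity increases across a period and decreases down a group.
(A) Ge (period 4, group 14) vs As (period 4, group 15): the stated order contradicts the simple trend.
(B) P (period 3, group 15) vs Ga (period 4, group 13): the stated order agrees with the simple trend.
(C) Bi (period 6, group 15) vs Ba (period 6, group 2): the stated order agrees with the simple trend.
The exception is (A): adding an electron to As's half-filled 4p³ is unfavourable, so Ge (4p²) has the more exothermic EA.

(A)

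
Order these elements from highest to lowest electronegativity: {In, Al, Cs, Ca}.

In > Al > Ca > Cs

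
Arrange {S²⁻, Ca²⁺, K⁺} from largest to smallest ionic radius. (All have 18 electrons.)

S²⁻, K⁺, Ca²⁺

All of these have 18 electrons, so size is governed by nuclear charge alone: the more protons, the stronger the pull on the same electron cloud, and the smaller the ion.
Nuclear charges: Ca²⁺ (Z=20), K⁺ (Z=19), S²⁻ (Z=16).
Largest to smallest: S²⁻ > K⁺ > Ca²⁺.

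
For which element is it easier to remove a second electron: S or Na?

S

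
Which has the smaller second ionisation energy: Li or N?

N

The second ionization energy removes an electron from the +1 ion. For each element: Li⁺ is the bare [He] core; N⁺ still has 4 valence electrons.
Pulling an electron out of a noble-gas core costs far more than removing a remaining valence electron, so Li sits at the high end of IE_2.
The numbers (kJ/mol): Li 7298, N 2856.
Putting it together, IE_2: N < Li.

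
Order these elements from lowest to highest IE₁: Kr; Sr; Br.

Br is in period 4, group 17; Kr is in period 4, group 18; Sr is in period 5, group 2.
Across a period the outer electron is held more tightly (higher IE₁); down a group it sits in a higher shell, more shielded, and comes off more easily.
Neither a single period nor a single group — weigh both effects.
Br > Sr: relative to Sr, both the across-period and down-group shifts push Br's first ionization energy up.
Kr > Br: Kr lies to the right of Br in period 4, so the across-period effect alone puts Kr higher.
Tabulated first ionization energy (kJ/mol): Br 1140, Kr 1351, Sr 550.
So from lowest to highest: Sr < Br < Kr.

Sr < Br < Kr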